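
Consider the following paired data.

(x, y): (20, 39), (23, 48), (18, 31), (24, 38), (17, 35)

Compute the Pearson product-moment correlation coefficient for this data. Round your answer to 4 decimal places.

0.6844

n = 5, Σx = 102, Σy = 191, Σx² = 2118, Σy² = 7455, Σxy = 3949
nΣxy − ΣxΣy = 19745 − 19482 = 263
nΣx² − (Σx)² = 10590 − 10404 = 186; nΣy² − (Σy)² = 37275 − 36481 = 794
r = 263 / √(186 × 794) = 263 / 384.2968 ≈ 0.6844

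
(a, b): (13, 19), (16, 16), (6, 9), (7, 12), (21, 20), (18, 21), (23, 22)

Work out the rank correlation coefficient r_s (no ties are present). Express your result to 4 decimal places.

Rank a: 3, 4, 1, 2, 6, 5, 7
Rank b: 4, 3, 1, 2, 5, 6, 7
d = rank(a) − rank(b): -1, 1, 0, 0, 1, -1, 0; Σd² = 4
ρ = 1 − 6Σd² / [n(n²−1)] = 1 − 6×4 / (7×48) = 1 − 24/336 ≈ 0.9286

0.9286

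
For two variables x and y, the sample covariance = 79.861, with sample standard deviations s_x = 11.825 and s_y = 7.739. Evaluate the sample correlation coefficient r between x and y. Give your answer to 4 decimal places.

r = Cov(x,y) / (s_x · s_y) = 79.861 / (11.825 × 7.739)
  = 79.861 / 91.5137 ≈ 0.8727

0.8727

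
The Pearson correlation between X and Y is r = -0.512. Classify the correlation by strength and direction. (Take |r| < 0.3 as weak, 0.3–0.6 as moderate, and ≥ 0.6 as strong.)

r = -0.512 < 0 so the relationship is negative.
|r| = 0.512, which falls in the moderate range.

moderate negative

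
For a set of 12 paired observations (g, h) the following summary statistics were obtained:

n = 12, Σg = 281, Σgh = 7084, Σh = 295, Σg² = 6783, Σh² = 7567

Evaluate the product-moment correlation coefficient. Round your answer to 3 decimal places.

0.697

r = (nΣgh − ΣgΣh) / √[(nΣg² − (Σg)²)(nΣh² − (Σh)²)]
Numerator: 12×7084 − 281×295 = 2113
Denominator: √[(81396 − 78961)(90804 − 87025)] = √[2435 × 3779] = 3033.4576
r = 2113 / 3033.4576 ≈ 0.697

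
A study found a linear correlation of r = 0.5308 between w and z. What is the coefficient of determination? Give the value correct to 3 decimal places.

0.282

r² = (0.5308)² = 0.282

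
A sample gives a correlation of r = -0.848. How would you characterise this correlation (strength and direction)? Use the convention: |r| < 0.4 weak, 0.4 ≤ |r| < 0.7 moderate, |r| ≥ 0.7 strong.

strong negative

r = -0.848 < 0 so the relationship is negative.
|r| = 0.848, which falls in the strong range.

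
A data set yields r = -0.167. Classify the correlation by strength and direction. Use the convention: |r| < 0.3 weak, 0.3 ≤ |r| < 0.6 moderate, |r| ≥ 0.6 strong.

r = -0.167 < 0 so the relationship is negative.
|r| = 0.167, which falls in the weak range.

weak negative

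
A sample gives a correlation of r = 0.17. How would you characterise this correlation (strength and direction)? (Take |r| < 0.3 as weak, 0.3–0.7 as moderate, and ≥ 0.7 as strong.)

r = 0.17 > 0 so the relationship is positive.
|r| = 0.17, which falls in the weak range.

weak positive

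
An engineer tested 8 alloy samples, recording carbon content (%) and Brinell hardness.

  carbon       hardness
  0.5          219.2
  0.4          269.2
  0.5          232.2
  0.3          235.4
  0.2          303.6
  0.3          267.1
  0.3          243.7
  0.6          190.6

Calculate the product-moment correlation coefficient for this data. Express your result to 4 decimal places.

-0.8387

n = 8, Σx = 3.1, Σy = 1961, Σx² = 1.33, Σy² = 489080.7, Σxy = 732.32
nΣxy − ΣxΣy = 5858.56 − 6079.1 = -220.54
nΣx² − (Σx)² = 10.64 − 9.61 = 1.03; nΣy² − (Σy)² = 3912645.6 − 3845521 = 67124.6
r = -220.54 / √(1.03 × 67124.6) = -220.54 / 262.9417 ≈ -0.8387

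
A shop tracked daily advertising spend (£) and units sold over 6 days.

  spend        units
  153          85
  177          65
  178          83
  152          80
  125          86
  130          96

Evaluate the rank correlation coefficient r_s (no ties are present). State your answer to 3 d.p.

-0.657

Rank spend: 4, 5, 6, 3, 1, 2
Rank units: 4, 1, 3, 2, 5, 6
d = rank(spend) − rank(units): 0, 4, 3, 1, -4, -4; Σd² = 58
ρ = 1 − 6Σd² / [n(n²−1)] = 1 − 6×58 / (6×35) = 1 − 348/210 ≈ -0.657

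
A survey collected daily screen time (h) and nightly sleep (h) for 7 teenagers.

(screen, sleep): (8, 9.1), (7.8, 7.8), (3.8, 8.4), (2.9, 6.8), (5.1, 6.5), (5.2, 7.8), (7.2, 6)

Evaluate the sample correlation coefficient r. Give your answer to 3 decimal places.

0.209

n = 7, Σx = 40, Σy = 52.4, Σx² = 252.58, Σy² = 399.54, Σxy = 302.19
nΣxy − ΣxΣy = 2115.33 − 2096 = 19.33
nΣx² − (Σx)² = 1768.06 − 1600 = 168.06; nΣy² − (Σy)² = 2796.78 − 2745.76 = 51.02
r = 19.33 / √(168.06 × 51.02) = 19.33 / 92.5982 ≈ 0.209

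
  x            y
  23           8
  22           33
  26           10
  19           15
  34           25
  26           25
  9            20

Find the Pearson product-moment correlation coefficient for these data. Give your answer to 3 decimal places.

n = 7, Σx = 159, Σy = 136, Σx² = 3963, Σy² = 3128, Σxy = 3135
nΣxy − ΣxΣy = 21945 − 21624 = 321
nΣx² − (Σx)² = 27741 − 25281 = 2460; nΣy² − (Σy)² = 21896 − 18496 = 3400
r = 321 / √(2460 × 3400) = 321 / 2892.0581 ≈ 0.111

0.111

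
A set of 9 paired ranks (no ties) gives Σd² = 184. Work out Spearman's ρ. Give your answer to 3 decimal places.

-0.533

ρ = 1 − 6Σd² / [n(n²−1)] = 1 − 6×184 / (9×80)
  = 1 − 1104/720 = 1 − 1.5333 ≈ -0.533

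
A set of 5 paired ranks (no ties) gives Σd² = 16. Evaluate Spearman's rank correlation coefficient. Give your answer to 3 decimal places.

0.200

ρ = 1 − 6Σd² / [n(n²−1)] = 1 − 6×16 / (5×24)
  = 1 − 96/120 = 1 − 0.8000 ≈ 0.200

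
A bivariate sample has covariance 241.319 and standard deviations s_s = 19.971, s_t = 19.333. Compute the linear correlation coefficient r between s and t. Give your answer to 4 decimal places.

0.6250

r = Cov(s,t) / (s_s · s_t) = 241.319 / (19.971 × 19.333)
  = 241.319 / 386.0993 ≈ 0.6250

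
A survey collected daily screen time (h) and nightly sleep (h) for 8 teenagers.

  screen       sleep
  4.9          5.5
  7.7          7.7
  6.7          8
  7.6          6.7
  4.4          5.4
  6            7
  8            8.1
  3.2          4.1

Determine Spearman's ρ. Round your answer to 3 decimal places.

Rank screen: 3, 7, 5, 6, 2, 4, 8, 1
Rank sleep: 3, 6, 7, 4, 2, 5, 8, 1
d = rank(screen) − rank(sleep): 0, 1, -2, 2, 0, -1, 0, 0; Σd² = 10
ρ = 1 − 6Σd² / [n(n²−1)] = 1 − 6×10 / (8×63) = 1 − 60/504 ≈ 0.881

0.881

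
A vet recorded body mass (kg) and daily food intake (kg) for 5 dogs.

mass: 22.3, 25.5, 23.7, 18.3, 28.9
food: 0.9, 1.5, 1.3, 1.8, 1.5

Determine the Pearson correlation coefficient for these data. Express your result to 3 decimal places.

-0.146

n = 5, Σx = 118.7, Σy = 7, Σx² = 2879.33, Σy² = 10.24, Σxy = 165.42
nΣxy − ΣxΣy = 827.1 − 830.9 = -3.8
nΣx² − (Σx)² = 14396.65 − 14089.69 = 306.96; nΣy² − (Σy)² = 51.2 − 49 = 2.2
r = -3.8 / √(306.96 × 2.2) = -3.8 / 25.9868 ≈ -0.146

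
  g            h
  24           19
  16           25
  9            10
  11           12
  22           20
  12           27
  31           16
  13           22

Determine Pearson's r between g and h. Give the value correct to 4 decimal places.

n = 8, Σg = 138, Σh = 151, Σg² = 2792, Σh² = 3099, Σgh = 2624
nΣgh − ΣgΣh = 20992 − 20838 = 154
nΣg² − (Σg)² = 22336 − 19044 = 3292; nΣh² − (Σh)² = 24792 − 22801 = 1991
r = 154 / √(3292 × 1991) = 154 / 2560.1508 ≈ 0.0602

0.0602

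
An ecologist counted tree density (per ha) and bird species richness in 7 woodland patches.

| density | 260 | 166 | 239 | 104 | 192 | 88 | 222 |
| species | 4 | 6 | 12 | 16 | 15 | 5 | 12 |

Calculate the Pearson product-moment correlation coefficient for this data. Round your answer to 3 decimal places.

-0.081

n = 7, Σx = 1271, Σy = 70, Σx² = 256985, Σy² = 846, Σxy = 12552
nΣxy − ΣxΣy = 87864 − 88970 = -1106
nΣx² − (Σx)² = 1798895 − 1615441 = 183454; nΣy² − (Σy)² = 5922 − 4900 = 1022
r = -1106 / √(183454 × 1022) = -1106 / 13692.6983 ≈ -0.081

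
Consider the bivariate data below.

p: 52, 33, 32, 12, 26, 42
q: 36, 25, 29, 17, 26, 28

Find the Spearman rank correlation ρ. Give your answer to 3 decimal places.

Rank p: 6, 4, 3, 1, 2, 5
Rank q: 6, 2, 5, 1, 3, 4
d = rank(p) − rank(q): 0, 2, -2, 0, -1, 1; Σd² = 10
ρ = 1 − 6Σd² / [n(n²−1)] = 1 − 6×10 / (6×35) = 1 − 60/210 ≈ 0.714

0.714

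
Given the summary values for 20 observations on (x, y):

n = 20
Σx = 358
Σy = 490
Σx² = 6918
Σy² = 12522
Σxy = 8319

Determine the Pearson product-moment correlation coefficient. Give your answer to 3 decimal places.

r = (nΣxy − ΣxΣy) / √[(nΣx² − (Σx)²)(nΣy² − (Σy)²)]
Numerator: 20×8319 − 358×490 = -9040
Denominator: √[(138360 − 128164)(250440 − 240100)] = √[10196 × 10340] = 10267.7476
r = -9040 / 10267.7476 ≈ -0.880

-0.880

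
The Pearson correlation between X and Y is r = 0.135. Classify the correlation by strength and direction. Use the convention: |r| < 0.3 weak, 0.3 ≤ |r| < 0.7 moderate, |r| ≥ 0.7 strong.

weak positive

r = 0.135 > 0 so the relationship is positive.
|r| = 0.135, which falls in the weak range.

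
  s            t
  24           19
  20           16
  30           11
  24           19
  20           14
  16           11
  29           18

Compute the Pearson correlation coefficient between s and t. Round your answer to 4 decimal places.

n = 7, Σs = 163, Σt = 108, Σs² = 3949, Σt² = 1740, Σst = 2540
nΣst − ΣsΣt = 17780 − 17604 = 176
nΣs² − (Σs)² = 27643 − 26569 = 1074; nΣt² − (Σt)² = 12180 − 11664 = 516
r = 176 / √(1074 × 516) = 176 / 744.4354 ≈ 0.2364

0.2364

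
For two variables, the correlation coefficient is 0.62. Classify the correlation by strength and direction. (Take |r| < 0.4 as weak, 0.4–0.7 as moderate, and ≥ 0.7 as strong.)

moderate positive

r = 0.62 > 0 so the relationship is positive.
|r| = 0.62, which falls in the moderate range.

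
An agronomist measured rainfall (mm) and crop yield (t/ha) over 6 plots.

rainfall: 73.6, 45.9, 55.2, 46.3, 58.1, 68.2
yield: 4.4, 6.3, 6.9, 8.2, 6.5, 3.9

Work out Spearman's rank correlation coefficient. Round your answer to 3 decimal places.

Rank rainfall: 6, 1, 3, 2, 4, 5
Rank yield: 2, 3, 5, 6, 4, 1
d = rank(rainfall) − rank(yield): 4, -2, -2, -4, 0, 4; Σd² = 56
ρ = 1 − 6Σd² / [n(n²−1)] = 1 − 6×56 / (6×35) = 1 − 336/210 ≈ -0.600

-0.600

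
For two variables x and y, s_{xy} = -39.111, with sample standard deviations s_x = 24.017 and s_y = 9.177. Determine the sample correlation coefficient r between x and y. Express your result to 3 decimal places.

r = Cov(x,y) / (s_x · s_y) = -39.111 / (24.017 × 9.177)
  = -39.111 / 220.4040 ≈ -0.177

-0.177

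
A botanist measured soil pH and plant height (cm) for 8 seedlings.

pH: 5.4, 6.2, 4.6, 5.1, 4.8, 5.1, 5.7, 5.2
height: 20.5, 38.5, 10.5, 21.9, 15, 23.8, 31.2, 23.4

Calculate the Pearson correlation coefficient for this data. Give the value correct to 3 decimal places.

0.959

n = 8, Σx = 42.1, Σy = 184.8, Σx² = 223.35, Σy² = 4804.8, Σxy = 1002.29
nΣxy − ΣxΣy = 8018.32 − 7780.08 = 238.24
nΣx² − (Σx)² = 1786.8 − 1772.41 = 14.39; nΣy² − (Σy)² = 38438.4 − 34151.04 = 4287.36
r = 238.24 / √(14.39 × 4287.36) = 238.24 / 248.3850 ≈ 0.959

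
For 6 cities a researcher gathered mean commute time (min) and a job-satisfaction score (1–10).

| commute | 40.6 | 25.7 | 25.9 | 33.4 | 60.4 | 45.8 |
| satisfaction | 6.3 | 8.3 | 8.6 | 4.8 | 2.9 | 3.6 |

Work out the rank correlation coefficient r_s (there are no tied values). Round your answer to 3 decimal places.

Rank commute: 4, 1, 2, 3, 6, 5
Rank satisfaction: 4, 5, 6, 3, 1, 2
d = rank(commute) − rank(satisfaction): 0, -4, -4, 0, 5, 3; Σd² = 66
ρ = 1 − 6Σd² / [n(n²−1)] = 1 − 6×66 / (6×35) = 1 − 396/210 ≈ -0.886

-0.886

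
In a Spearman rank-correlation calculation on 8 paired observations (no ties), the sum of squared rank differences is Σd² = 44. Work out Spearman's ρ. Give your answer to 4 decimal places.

ρ = 1 − 6Σd² / [n(n²−1)] = 1 − 6×44 / (8×63)
  = 1 − 264/504 = 1 − 0.52381 ≈ 0.4762

0.4762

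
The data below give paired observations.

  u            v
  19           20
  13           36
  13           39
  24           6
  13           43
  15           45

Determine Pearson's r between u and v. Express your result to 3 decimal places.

n = 6, Σu = 97, Σv = 189, Σu² = 1669, Σv² = 7127, Σuv = 2733
nΣuv − ΣuΣv = 16398 − 18333 = -1935
nΣu² − (Σu)² = 10014 − 9409 = 605; nΣv² − (Σv)² = 42762 − 35721 = 7041
r = -1935 / √(605 × 7041) = -1935 / 2063.9295 ≈ -0.938

-0.938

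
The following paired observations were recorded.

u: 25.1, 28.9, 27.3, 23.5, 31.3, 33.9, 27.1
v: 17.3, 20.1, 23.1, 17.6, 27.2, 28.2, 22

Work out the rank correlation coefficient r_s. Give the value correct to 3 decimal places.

0.857

Rank u: 2, 5, 4, 1, 6, 7, 3
Rank v: 1, 3, 5, 2, 6, 7, 4
d = rank(u) − rank(v): 1, 2, -1, -1, 0, 0, -1; Σd² = 8
ρ = 1 − 6Σd² / [n(n²−1)] = 1 − 6×8 / (7×48) = 1 − 48/336 ≈ 0.857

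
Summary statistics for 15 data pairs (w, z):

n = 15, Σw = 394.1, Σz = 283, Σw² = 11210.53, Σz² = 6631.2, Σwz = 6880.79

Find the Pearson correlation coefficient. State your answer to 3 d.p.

-0.527

r = (nΣwz − ΣwΣz) / √[(nΣw² − (Σw)²)(nΣz² − (Σz)²)]
Numerator: 15×6880.79 − 394.1×283 = -8318.45
Denominator: √[(168157.95 − 155314.81)(99468 − 80089)] = √[12843.14 × 19379] = 15776.1595
r = -8318.45 / 15776.1595 ≈ -0.527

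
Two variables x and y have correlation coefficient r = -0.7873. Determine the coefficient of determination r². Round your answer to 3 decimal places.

0.620

r² = (-0.7873)² = 0.620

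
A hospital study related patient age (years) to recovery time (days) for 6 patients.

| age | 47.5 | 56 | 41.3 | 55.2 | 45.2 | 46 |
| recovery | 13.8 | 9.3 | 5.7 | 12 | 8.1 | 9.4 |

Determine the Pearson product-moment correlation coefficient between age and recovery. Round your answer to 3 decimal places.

n = 6, Σx = 291.2, Σy = 58.3, Σx² = 14304.02, Σy² = 607.39, Σxy = 2872.63
nΣxy − ΣxΣy = 17235.78 − 16976.96 = 258.82
nΣx² − (Σx)² = 85824.12 − 84797.44 = 1026.68; nΣy² − (Σy)² = 3644.34 − 3398.89 = 245.45
r = 258.82 / √(1026.68 × 245.45) = 258.82 / 501.9946 ≈ 0.516

0.516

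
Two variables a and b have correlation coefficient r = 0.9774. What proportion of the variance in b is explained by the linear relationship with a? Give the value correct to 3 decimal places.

0.955

r² = (0.9774)² = 0.955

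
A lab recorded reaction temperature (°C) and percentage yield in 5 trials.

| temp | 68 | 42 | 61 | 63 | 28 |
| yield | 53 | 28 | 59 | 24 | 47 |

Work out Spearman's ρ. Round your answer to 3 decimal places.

0.100

Rank temp: 5, 2, 3, 4, 1
Rank yield: 4, 2, 5, 1, 3
d = rank(temp) − rank(yield): 1, 0, -2, 3, -2; Σd² = 18
ρ = 1 − 6Σd² / [n(n²−1)] = 1 − 6×18 / (5×24) = 1 − 108/120 ≈ 0.100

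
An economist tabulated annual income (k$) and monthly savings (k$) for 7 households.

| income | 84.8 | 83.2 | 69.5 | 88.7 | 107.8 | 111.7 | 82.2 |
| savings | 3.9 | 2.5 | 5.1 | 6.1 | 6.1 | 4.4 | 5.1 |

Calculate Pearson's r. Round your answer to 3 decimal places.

n = 7, Σx = 627.9, Σy = 33.2, Σx² = 57665.79, Σy² = 167.26, Σxy = 3002.52
nΣxy − ΣxΣy = 21017.64 − 20846.28 = 171.36
nΣx² − (Σx)² = 403660.53 − 394258.41 = 9402.12; nΣy² − (Σy)² = 1170.82 − 1102.24 = 68.58
r = 171.36 / √(9402.12 × 68.58) = 171.36 / 802.9928 ≈ 0.213

0.213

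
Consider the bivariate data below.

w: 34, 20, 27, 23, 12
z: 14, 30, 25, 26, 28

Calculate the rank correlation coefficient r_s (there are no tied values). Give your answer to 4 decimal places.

-0.9000

Rank w: 5, 2, 4, 3, 1
Rank z: 1, 5, 2, 3, 4
d = rank(w) − rank(z): 4, -3, 2, 0, -3; Σd² = 38
ρ = 1 − 6Σd² / [n(n²−1)] = 1 − 6×38 / (5×24) = 1 − 228/120 ≈ -0.9000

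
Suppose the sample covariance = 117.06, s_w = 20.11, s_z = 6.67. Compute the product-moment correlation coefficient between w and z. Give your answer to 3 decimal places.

0.873

r = Cov(w,z) / (s_w · s_z) = 117.06 / (20.11 × 6.67)
  = 117.06 / 134.1337 ≈ 0.873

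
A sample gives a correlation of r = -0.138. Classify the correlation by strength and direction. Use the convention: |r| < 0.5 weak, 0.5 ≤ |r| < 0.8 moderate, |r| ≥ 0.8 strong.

weak negative

r = -0.138 < 0 so the relationship is negative.
|r| = 0.138, which falls in the weak range.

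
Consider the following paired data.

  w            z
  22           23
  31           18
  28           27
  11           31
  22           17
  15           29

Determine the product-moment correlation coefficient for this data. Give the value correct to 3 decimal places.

n = 6, Σw = 129, Σz = 145, Σw² = 3059, Σz² = 3673, Σwz = 2970
nΣwz − ΣwΣz = 17820 − 18705 = -885
nΣw² − (Σw)² = 18354 − 16641 = 1713; nΣz² − (Σz)² = 22038 − 21025 = 1013
r = -885 / √(1713 × 1013) = -885 / 1317.2961 ≈ -0.672

-0.672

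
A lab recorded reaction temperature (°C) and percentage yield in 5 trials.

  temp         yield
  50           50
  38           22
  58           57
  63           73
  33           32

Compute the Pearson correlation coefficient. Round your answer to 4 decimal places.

n = 5, Σx = 242, Σy = 234, Σx² = 12366, Σy² = 12586, Σxy = 12297
nΣxy − ΣxΣy = 61485 − 56628 = 4857
nΣx² − (Σx)² = 61830 − 58564 = 3266; nΣy² − (Σy)² = 62930 − 54756 = 8174
r = 4857 / √(3266 × 8174) = 4857 / 5166.8447 ≈ 0.9400

0.9400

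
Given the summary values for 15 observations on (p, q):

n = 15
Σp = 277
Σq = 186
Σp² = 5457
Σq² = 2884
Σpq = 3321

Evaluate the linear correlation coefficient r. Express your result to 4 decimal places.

-0.2561

r = (nΣpq − ΣpΣq) / √[(nΣp² − (Σp)²)(nΣq² − (Σq)²)]
Numerator: 15×3321 − 277×186 = -1707
Denominator: √[(81855 − 76729)(43260 − 34596)] = √[5126 × 8664] = 6664.2077
r = -1707 / 6664.2077 ≈ -0.2561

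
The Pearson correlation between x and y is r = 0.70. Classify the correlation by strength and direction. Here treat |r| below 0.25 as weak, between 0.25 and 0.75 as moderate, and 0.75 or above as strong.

r = 0.70 > 0 so the relationship is positive.
|r| = 0.70, which falls in the moderate range.

moderate positive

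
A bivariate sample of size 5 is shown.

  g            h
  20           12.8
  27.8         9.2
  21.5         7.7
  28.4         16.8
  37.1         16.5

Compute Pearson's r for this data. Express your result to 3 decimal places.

0.607

n = 5, Σg = 134.8, Σh = 63, Σg² = 3818.06, Σh² = 862.26, Σgh = 1766.58
nΣgh − ΣgΣh = 8832.9 − 8492.4 = 340.5
nΣg² − (Σg)² = 19090.3 − 18171.04 = 919.26; nΣh² − (Σh)² = 4311.3 − 3969 = 342.3
r = 340.5 / √(919.26 × 342.3) = 340.5 / 560.9480 ≈ 0.607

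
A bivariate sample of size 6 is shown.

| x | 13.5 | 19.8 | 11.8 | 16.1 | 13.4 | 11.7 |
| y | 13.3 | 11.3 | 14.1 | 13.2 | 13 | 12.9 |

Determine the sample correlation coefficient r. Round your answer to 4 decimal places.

-0.8218

n = 6, Σx = 86.3, Σy = 77.8, Σx² = 1289.19, Σy² = 1013.04, Σxy = 1107.32
nΣxy − ΣxΣy = 6643.92 − 6714.14 = -70.22
nΣx² − (Σx)² = 7735.14 − 7447.69 = 287.45; nΣy² − (Σy)² = 6078.24 − 6052.84 = 25.4
r = -70.22 / √(287.45 × 25.4) = -70.22 / 85.4472 ≈ -0.8218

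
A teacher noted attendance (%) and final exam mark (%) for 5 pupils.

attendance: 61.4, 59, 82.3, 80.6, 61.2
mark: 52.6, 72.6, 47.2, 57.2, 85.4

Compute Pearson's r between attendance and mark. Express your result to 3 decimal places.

-0.649

n = 5, Σx = 344.5, Σy = 315, Σx² = 24266.05, Σy² = 20830.36, Σxy = 21234.4
nΣxy − ΣxΣy = 106172 − 108517.5 = -2345.5
nΣx² − (Σx)² = 121330.25 − 118680.25 = 2650; nΣy² − (Σy)² = 104151.8 − 99225 = 4926.8
r = -2345.5 / √(2650 × 4926.8) = -2345.5 / 3613.3115 ≈ -0.649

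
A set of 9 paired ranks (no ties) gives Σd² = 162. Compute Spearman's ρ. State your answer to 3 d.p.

ρ = 1 − 6Σd² / [n(n²−1)] = 1 − 6×162 / (9×80)
  = 1 − 972/720 = 1 − 1.3500 ≈ -0.350

-0.350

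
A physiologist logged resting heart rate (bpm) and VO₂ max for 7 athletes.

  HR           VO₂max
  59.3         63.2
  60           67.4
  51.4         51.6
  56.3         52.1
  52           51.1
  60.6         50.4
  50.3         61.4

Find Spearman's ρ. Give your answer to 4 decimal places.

Rank HR: 5, 6, 2, 4, 3, 7, 1
Rank VO₂max: 6, 7, 3, 4, 2, 1, 5
d = rank(HR) − rank(VO₂max): -1, -1, -1, 0, 1, 6, -4; Σd² = 56
ρ = 1 − 6Σd² / [n(n²−1)] = 1 − 6×56 / (7×48) = 1 − 336/336 ≈ 0.0000

0.0000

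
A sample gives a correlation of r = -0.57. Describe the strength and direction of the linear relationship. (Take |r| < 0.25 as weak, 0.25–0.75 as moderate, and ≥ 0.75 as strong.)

moderate negative

r = -0.57 < 0 so the relationship is negative.
|r| = 0.57, which falls in the moderate range.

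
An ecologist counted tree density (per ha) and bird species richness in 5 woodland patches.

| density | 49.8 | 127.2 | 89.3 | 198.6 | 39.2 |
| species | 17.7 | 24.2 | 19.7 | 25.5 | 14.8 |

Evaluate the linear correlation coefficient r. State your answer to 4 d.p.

0.9428

n = 5, Σx = 504.1, Σy = 101.9, Σx² = 67612.97, Σy² = 2156.31, Σxy = 11363.37
nΣxy − ΣxΣy = 56816.85 − 51367.79 = 5449.06
nΣx² − (Σx)² = 338064.85 − 254116.81 = 83948.04; nΣy² − (Σy)² = 10781.55 − 10383.61 = 397.94
r = 5449.06 / √(83948.04 × 397.94) = 5449.06 / 5779.8169 ≈ 0.9428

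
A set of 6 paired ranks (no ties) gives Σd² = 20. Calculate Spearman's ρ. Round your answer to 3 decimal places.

ρ = 1 − 6Σd² / [n(n²−1)] = 1 − 6×20 / (6×35)
  = 1 − 120/210 = 1 − 0.5714 ≈ 0.429

0.429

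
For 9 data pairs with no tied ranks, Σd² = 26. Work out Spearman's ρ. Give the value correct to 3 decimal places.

ρ = 1 − 6Σd² / [n(n²−1)] = 1 − 6×26 / (9×80)
  = 1 − 156/720 = 1 − 0.2167 ≈ 0.783

0.783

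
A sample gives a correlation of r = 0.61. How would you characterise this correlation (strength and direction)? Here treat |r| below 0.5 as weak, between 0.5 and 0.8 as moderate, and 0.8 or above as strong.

r = 0.61 > 0 so the relationship is positive.
|r| = 0.61, which falls in the moderate range.

moderate positive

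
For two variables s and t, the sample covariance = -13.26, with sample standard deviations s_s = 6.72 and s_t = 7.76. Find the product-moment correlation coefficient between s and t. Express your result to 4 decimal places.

-0.2543

r = Cov(s,t) / (s_s · s_t) = -13.26 / (6.72 × 7.76)
  = -13.26 / 52.1472 ≈ -0.2543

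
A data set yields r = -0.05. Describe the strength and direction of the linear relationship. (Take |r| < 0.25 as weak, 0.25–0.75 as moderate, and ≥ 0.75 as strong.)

weak negative

r = -0.05 < 0 so the relationship is negative.
|r| = 0.05, which falls in the weak range.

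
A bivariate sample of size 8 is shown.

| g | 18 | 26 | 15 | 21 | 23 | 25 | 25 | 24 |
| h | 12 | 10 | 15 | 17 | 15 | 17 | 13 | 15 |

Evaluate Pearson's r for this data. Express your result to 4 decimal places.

n = 8, Σg = 177, Σh = 114, Σg² = 4021, Σh² = 1666, Σgh = 2513
nΣgh − ΣgΣh = 20104 − 20178 = -74
nΣg² − (Σg)² = 32168 − 31329 = 839; nΣh² − (Σh)² = 13328 − 12996 = 332
r = -74 / √(839 × 332) = -74 / 527.7765 ≈ -0.1402

-0.1402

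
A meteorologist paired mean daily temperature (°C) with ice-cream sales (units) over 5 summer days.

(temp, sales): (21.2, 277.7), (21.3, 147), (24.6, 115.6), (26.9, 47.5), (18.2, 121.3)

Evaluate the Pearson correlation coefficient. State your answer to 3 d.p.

-0.497

n = 5, Σx = 112.2, Σy = 709.1, Σx² = 2563.14, Σy² = 129059.59, Σxy = 15347.51
nΣxy − ΣxΣy = 76737.55 − 79561.02 = -2823.47
nΣx² − (Σx)² = 12815.7 − 12588.84 = 226.86; nΣy² − (Σy)² = 645297.95 − 502822.81 = 142475.14
r = -2823.47 / √(226.86 × 142475.14) = -2823.47 / 5685.2362 ≈ -0.497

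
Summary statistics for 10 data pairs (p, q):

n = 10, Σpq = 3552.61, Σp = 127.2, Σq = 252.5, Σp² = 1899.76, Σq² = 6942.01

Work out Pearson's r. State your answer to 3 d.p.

r = (nΣpq − ΣpΣq) / √[(nΣp² − (Σp)²)(nΣq² − (Σq)²)]
Numerator: 10×3552.61 − 127.2×252.5 = 3408.1
Denominator: √[(18997.6 − 16179.84)(69420.1 − 63756.25)] = √[2817.76 × 5663.85] = 3994.9180
r = 3408.1 / 3994.9180 ≈ 0.853

0.853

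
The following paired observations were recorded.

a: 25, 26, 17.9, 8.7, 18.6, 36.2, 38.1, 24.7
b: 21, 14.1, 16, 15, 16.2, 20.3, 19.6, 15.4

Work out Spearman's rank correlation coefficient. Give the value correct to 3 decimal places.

0.429

Rank a: 5, 6, 2, 1, 3, 7, 8, 4
Rank b: 8, 1, 4, 2, 5, 7, 6, 3
d = rank(a) − rank(b): -3, 5, -2, -1, -2, 0, 2, 1; Σd² = 48
ρ = 1 − 6Σd² / [n(n²−1)] = 1 − 6×48 / (8×63) = 1 − 288/504 ≈ 0.429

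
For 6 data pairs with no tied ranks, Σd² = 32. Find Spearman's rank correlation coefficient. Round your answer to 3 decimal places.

ρ = 1 − 6Σd² / [n(n²−1)] = 1 − 6×32 / (6×35)
  = 1 − 192/210 = 1 − 0.9143 ≈ 0.086

0.086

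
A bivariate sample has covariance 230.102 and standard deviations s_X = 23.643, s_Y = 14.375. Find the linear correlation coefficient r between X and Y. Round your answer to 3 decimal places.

r = Cov(X,Y) / (s_X · s_Y) = 230.102 / (23.643 × 14.375)
  = 230.102 / 339.8681 ≈ 0.677

0.677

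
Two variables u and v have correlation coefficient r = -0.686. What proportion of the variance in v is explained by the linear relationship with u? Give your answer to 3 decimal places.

0.471

r² = (-0.686)² = 0.471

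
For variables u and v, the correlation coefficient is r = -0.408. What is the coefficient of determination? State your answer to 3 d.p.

r² = (-0.408)² = 0.166

0.166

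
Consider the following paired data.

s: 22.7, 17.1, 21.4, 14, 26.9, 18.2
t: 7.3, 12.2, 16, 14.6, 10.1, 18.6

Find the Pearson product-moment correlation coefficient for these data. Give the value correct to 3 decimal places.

n = 6, Σs = 120.3, Σt = 78.8, Σs² = 2516.51, Σt² = 1119.26, Σst = 1531.34
nΣst − ΣsΣt = 9188.04 − 9479.64 = -291.6
nΣs² − (Σs)² = 15099.06 − 14472.09 = 626.97; nΣt² − (Σt)² = 6715.56 − 6209.44 = 506.12
r = -291.6 / √(626.97 × 506.12) = -291.6 / 563.3135 ≈ -0.518

-0.518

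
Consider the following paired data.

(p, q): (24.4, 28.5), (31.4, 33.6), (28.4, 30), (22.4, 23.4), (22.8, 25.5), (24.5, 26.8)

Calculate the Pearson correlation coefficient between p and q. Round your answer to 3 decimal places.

n = 6, Σp = 153.9, Σq = 167.8, Σp² = 4009.73, Σq² = 4757.26, Σpq = 4364.6
nΣpq − ΣpΣq = 26187.6 − 25824.42 = 363.18
nΣp² − (Σp)² = 24058.38 − 23685.21 = 373.17; nΣq² − (Σq)² = 28543.56 − 28156.84 = 386.72
r = 363.18 / √(373.17 × 386.72) = 363.18 / 379.8846 ≈ 0.956

0.956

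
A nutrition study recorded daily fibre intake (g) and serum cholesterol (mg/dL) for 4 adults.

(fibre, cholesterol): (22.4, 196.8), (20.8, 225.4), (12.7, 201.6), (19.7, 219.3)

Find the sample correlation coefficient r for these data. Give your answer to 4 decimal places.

0.2415

n = 4, Σx = 75.6, Σy = 843.1, Σx² = 1483.78, Σy² = 178270.45, Σxy = 15977.17
nΣxy − ΣxΣy = 63908.68 − 63738.36 = 170.32
nΣx² − (Σx)² = 5935.12 − 5715.36 = 219.76; nΣy² − (Σy)² = 713081.8 − 710817.61 = 2264.19
r = 170.32 / √(219.76 × 2264.19) = 170.32 / 705.3924 ≈ 0.2415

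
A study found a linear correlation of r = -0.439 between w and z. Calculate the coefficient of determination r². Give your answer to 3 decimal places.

r² = (-0.439)² = 0.193

0.193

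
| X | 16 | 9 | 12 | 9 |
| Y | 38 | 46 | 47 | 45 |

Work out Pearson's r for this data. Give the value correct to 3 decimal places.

n = 4, ΣX = 46, ΣY = 176, ΣX² = 562, ΣY² = 7794, ΣXY = 1991
nΣXY − ΣXΣY = 7964 − 8096 = -132
nΣX² − (ΣX)² = 2248 − 2116 = 132; nΣY² − (ΣY)² = 31176 − 30976 = 200
r = -132 / √(132 × 200) = -132 / 162.4808 ≈ -0.812

-0.812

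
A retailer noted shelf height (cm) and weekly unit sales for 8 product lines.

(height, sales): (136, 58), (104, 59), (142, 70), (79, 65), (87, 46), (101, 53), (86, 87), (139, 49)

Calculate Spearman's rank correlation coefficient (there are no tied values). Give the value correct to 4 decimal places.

-0.1429

Rank height: 6, 5, 8, 1, 3, 4, 2, 7
Rank sales: 4, 5, 7, 6, 1, 3, 8, 2
d = rank(height) − rank(sales): 2, 0, 1, -5, 2, 1, -6, 5; Σd² = 96
ρ = 1 − 6Σd² / [n(n²−1)] = 1 − 6×96 / (8×63) = 1 − 576/504 ≈ -0.1429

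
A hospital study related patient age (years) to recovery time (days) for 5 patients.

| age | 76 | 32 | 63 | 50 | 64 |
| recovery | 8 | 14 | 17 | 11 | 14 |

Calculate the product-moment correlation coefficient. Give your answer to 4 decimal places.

-0.3276

n = 5, Σx = 285, Σy = 64, Σx² = 17365, Σy² = 866, Σxy = 3573
nΣxy − ΣxΣy = 17865 − 18240 = -375
nΣx² − (Σx)² = 86825 − 81225 = 5600; nΣy² − (Σy)² = 4330 − 4096 = 234
r = -375 / √(5600 × 234) = -375 / 1144.7270 ≈ -0.3276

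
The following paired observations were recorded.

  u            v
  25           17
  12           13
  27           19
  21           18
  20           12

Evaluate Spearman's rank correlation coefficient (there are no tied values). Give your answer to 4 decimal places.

Rank u: 4, 1, 5, 3, 2
Rank v: 3, 2, 5, 4, 1
d = rank(u) − rank(v): 1, -1, 0, -1, 1; Σd² = 4
ρ = 1 − 6Σd² / [n(n²−1)] = 1 − 6×4 / (5×24) = 1 − 24/120 ≈ 0.8000

0.8000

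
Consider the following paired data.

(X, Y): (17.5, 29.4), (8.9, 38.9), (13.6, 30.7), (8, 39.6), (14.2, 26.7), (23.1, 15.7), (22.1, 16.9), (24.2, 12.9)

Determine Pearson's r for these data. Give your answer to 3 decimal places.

-0.977

n = 8, ΣX = 131.6, ΣY = 210.8, ΣX² = 2443.72, ΣY² = 6299.62, ΣXY = 3022.51
nΣXY − ΣXΣY = 24180.08 − 27741.28 = -3561.2
nΣX² − (ΣX)² = 19549.76 − 17318.56 = 2231.2; nΣY² − (ΣY)² = 50396.96 − 44436.64 = 5960.32
r = -3561.2 / √(2231.2 × 5960.32) = -3561.2 / 3646.7336 ≈ -0.977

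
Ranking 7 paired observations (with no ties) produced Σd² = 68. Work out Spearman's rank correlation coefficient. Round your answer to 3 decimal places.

ρ = 1 − 6Σd² / [n(n²−1)] = 1 − 6×68 / (7×48)
  = 1 − 408/336 = 1 − 1.2143 ≈ -0.214

-0.214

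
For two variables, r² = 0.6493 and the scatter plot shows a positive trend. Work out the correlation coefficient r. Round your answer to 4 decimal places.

0.8058

|r| = √0.6493 = 0.8058
The association is positive, so r = 0.8058.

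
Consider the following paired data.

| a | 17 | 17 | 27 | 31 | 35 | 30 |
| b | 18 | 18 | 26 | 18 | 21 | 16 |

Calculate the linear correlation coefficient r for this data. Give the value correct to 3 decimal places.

0.190

n = 6, Σa = 157, Σb = 117, Σa² = 4393, Σb² = 2345, Σab = 3087
nΣab − ΣaΣb = 18522 − 18369 = 153
nΣa² − (Σa)² = 26358 − 24649 = 1709; nΣb² − (Σb)² = 14070 − 13689 = 381
r = 153 / √(1709 × 381) = 153 / 806.9256 ≈ 0.190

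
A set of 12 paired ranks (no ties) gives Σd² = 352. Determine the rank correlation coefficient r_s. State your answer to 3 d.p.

-0.231

ρ = 1 − 6Σd² / [n(n²−1)] = 1 − 6×352 / (12×143)
  = 1 − 2112/1716 = 1 − 1.2308 ≈ -0.231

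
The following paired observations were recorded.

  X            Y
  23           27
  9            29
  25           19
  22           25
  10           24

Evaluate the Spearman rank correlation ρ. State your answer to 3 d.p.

-0.600

Rank X: 4, 1, 5, 3, 2
Rank Y: 4, 5, 1, 3, 2
d = rank(X) − rank(Y): 0, -4, 4, 0, 0; Σd² = 32
ρ = 1 − 6Σd² / [n(n²−1)] = 1 − 6×32 / (5×24) = 1 − 192/120 ≈ -0.600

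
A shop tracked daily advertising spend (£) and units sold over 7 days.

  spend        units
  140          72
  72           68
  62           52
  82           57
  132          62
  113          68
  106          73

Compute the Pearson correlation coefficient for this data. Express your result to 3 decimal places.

0.586

n = 7, Σx = 707, Σy = 452, Σx² = 76781, Σy² = 29558, Σxy = 46480
nΣxy − ΣxΣy = 325360 − 319564 = 5796
nΣx² − (Σx)² = 537467 − 499849 = 37618; nΣy² − (Σy)² = 206906 − 204304 = 2602
r = 5796 / √(37618 × 2602) = 5796 / 9893.5351 ≈ 0.586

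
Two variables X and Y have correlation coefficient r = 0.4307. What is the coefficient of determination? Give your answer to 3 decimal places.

r² = (0.4307)² = 0.186

0.186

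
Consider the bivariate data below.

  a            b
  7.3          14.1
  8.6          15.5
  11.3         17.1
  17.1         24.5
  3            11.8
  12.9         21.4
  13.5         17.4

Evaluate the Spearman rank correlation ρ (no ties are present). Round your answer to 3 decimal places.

0.964

Rank a: 2, 3, 4, 7, 1, 5, 6
Rank b: 2, 3, 4, 7, 1, 6, 5
d = rank(a) − rank(b): 0, 0, 0, 0, 0, -1, 1; Σd² = 2
ρ = 1 − 6Σd² / [n(n²−1)] = 1 − 6×2 / (7×48) = 1 − 12/336 ≈ 0.964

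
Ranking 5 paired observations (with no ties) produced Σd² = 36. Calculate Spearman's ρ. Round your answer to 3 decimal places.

-0.800

ρ = 1 − 6Σd² / [n(n²−1)] = 1 − 6×36 / (5×24)
  = 1 − 216/120 = 1 − 1.8000 ≈ -0.800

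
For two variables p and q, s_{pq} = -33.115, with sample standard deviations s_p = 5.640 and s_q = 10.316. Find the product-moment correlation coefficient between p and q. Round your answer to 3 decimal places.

-0.569

r = Cov(p,q) / (s_p · s_q) = -33.115 / (5.640 × 10.316)
  = -33.115 / 58.1822 ≈ -0.569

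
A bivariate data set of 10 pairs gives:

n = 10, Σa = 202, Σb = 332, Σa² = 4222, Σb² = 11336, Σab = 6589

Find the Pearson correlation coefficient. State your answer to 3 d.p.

-0.557

r = (nΣab − ΣaΣb) / √[(nΣa² − (Σa)²)(nΣb² − (Σb)²)]
Numerator: 10×6589 − 202×332 = -1174
Denominator: √[(42220 − 40804)(113360 − 110224)] = √[1416 × 3136] = 2107.2674
r = -1174 / 2107.2674 ≈ -0.557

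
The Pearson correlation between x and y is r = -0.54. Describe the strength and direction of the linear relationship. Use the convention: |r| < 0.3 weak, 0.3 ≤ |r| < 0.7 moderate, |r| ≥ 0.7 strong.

r = -0.54 < 0 so the relationship is negative.
|r| = 0.54, which falls in the moderate range.

moderate negative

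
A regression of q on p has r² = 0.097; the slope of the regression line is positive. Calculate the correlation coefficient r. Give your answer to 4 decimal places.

0.3114

|r| = √0.097 = 0.3114
The association is positive, so r = 0.3114.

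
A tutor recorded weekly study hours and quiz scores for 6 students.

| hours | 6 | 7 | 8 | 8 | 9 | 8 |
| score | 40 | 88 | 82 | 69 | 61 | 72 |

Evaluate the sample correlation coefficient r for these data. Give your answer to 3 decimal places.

0.346

n = 6, Σx = 46, Σy = 412, Σx² = 358, Σy² = 29734, Σxy = 3189
nΣxy − ΣxΣy = 19134 − 18952 = 182
nΣx² − (Σx)² = 2148 − 2116 = 32; nΣy² − (Σy)² = 178404 − 169744 = 8660
r = 182 / √(32 × 8660) = 182 / 526.4219 ≈ 0.346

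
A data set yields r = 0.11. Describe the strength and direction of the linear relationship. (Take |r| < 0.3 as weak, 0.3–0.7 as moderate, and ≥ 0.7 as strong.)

r = 0.11 > 0 so the relationship is positive.
|r| = 0.11, which falls in the weak range.

weak positive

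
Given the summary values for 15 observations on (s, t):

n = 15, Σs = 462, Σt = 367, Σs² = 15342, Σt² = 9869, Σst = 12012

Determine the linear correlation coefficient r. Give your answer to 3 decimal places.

r = (nΣst − ΣsΣt) / √[(nΣs² − (Σs)²)(nΣt² − (Σt)²)]
Numerator: 15×12012 − 462×367 = 10626
Denominator: √[(230130 − 213444)(148035 − 134689)] = √[16686 × 13346] = 14922.8468
r = 10626 / 14922.8468 ≈ 0.712

0.712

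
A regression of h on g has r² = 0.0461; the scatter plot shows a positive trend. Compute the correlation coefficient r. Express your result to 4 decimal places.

0.2147

|r| = √0.0461 = 0.2147
The association is positive, so r = 0.2147.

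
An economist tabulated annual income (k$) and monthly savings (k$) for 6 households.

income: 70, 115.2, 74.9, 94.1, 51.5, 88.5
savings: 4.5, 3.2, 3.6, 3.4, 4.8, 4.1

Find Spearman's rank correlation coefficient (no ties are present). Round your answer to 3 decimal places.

Rank income: 2, 6, 3, 5, 1, 4
Rank savings: 5, 1, 3, 2, 6, 4
d = rank(income) − rank(savings): -3, 5, 0, 3, -5, 0; Σd² = 68
ρ = 1 − 6Σd² / [n(n²−1)] = 1 − 6×68 / (6×35) = 1 − 408/210 ≈ -0.943

-0.943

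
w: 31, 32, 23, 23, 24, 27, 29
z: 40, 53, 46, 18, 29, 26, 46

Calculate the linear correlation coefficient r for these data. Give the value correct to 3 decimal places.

0.602

n = 7, Σw = 189, Σz = 258, Σw² = 5189, Σz² = 10482, Σwz = 7140
nΣwz − ΣwΣz = 49980 − 48762 = 1218
nΣw² − (Σw)² = 36323 − 35721 = 602; nΣz² − (Σz)² = 73374 − 66564 = 6810
r = 1218 / √(602 × 6810) = 1218 / 2024.7518 ≈ 0.602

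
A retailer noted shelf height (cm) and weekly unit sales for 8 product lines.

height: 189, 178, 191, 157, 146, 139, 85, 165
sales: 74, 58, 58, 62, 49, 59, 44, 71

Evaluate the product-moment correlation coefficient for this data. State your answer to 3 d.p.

n = 8, Σx = 1250, Σy = 475, Σx² = 203622, Σy² = 28907, Σxy = 75932
nΣxy − ΣxΣy = 607456 − 593750 = 13706
nΣx² − (Σx)² = 1628976 − 1562500 = 66476; nΣy² − (Σy)² = 231256 − 225625 = 5631
r = 13706 / √(66476 × 5631) = 13706 / 19347.5155 ≈ 0.708

0.708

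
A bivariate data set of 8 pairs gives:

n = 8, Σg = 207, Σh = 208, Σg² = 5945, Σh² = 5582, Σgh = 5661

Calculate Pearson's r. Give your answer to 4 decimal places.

r = (nΣgh − ΣgΣh) / √[(nΣg² − (Σg)²)(nΣh² − (Σh)²)]
Numerator: 8×5661 − 207×208 = 2232
Denominator: √[(47560 − 42849)(44656 − 43264)] = √[4711 × 1392] = 2560.8030
r = 2232 / 2560.8030 ≈ 0.8716

0.8716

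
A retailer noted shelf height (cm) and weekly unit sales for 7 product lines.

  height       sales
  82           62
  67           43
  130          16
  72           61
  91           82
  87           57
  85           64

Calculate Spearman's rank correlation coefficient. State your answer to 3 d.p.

Rank height: 3, 1, 7, 2, 6, 5, 4
Rank sales: 5, 2, 1, 4, 7, 3, 6
d = rank(height) − rank(sales): -2, -1, 6, -2, -1, 2, -2; Σd² = 54
ρ = 1 − 6Σd² / [n(n²−1)] = 1 − 6×54 / (7×48) = 1 − 324/336 ≈ 0.036

0.036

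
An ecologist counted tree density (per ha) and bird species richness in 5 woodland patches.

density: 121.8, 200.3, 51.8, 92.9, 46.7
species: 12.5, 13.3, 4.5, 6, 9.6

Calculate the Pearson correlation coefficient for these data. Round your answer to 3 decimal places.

0.731

n = 5, Σx = 513.5, Σy = 45.9, Σx² = 68449.87, Σy² = 481.55, Σxy = 5425.31
nΣxy − ΣxΣy = 27126.55 − 23569.65 = 3556.9
nΣx² − (Σx)² = 342249.35 − 263682.25 = 78567.1; nΣy² − (Σy)² = 2407.75 − 2106.81 = 300.94
r = 3556.9 / √(78567.1 × 300.94) = 3556.9 / 4862.5079 ≈ 0.731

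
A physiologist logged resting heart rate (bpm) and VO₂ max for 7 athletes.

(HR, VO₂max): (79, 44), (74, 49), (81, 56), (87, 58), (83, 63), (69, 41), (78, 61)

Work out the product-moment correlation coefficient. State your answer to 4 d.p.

n = 7, Σx = 551, Σy = 372, Σx² = 43581, Σy² = 20208, Σxy = 29500
nΣxy − ΣxΣy = 206500 − 204972 = 1528
nΣx² − (Σx)² = 305067 − 303601 = 1466; nΣy² − (Σy)² = 141456 − 138384 = 3072
r = 1528 / √(1466 × 3072) = 1528 / 2122.1574 ≈ 0.7200

0.7200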